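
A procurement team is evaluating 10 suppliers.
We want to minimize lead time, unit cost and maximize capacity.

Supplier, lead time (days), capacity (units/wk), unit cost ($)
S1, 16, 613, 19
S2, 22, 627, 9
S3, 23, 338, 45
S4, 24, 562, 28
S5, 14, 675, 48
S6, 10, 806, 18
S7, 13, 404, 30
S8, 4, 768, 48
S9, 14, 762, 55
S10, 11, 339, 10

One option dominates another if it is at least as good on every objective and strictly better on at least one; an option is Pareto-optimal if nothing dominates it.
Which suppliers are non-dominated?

S2, S6, S8, S10

S1: dominated by S6 (lead time 10≤16, capacity 806≥613, unit cost 18≤19).
S2: not dominated (best unit cost).
S3: dominated by S1 (lead time 16≤23, capacity 613≥338, unit cost 19≤45).
S4: dominated by S1 (lead time 16≤24, capacity 613≥562, unit cost 19≤28).
S5: dominated by S6 (lead time 10≤14, capacity 806≥675, unit cost 18≤48).
S6: not dominated (best capacity).
S7: dominated by S6 (lead time 10≤13, capacity 806≥404, unit cost 18≤30).
S8: not dominated (best lead time).
S9: dominated by S6 (lead time 10≤14, capacity 806≥762, unit cost 18≤55).
S10: not dominated.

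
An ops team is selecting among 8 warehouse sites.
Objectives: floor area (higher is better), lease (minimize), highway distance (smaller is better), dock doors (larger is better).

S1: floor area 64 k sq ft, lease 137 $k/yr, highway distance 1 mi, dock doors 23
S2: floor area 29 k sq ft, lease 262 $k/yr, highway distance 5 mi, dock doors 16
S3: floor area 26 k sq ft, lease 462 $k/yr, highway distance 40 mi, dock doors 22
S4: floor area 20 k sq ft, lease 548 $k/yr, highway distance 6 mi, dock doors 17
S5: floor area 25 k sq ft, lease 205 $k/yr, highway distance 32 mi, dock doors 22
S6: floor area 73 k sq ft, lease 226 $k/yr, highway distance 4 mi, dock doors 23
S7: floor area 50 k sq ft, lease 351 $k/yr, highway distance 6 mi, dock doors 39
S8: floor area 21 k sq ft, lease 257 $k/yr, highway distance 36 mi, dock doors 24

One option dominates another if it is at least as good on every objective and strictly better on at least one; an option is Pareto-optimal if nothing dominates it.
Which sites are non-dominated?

S1: not dominated (best lease).
S2: dominated by S1 (floor area 64≥29, lease 137≤262, highway distance 1≤5, dock doors 23≥16).
S3: dominated by S1 (floor area 64≥26, lease 137≤462, highway distance 1≤40, dock doors 23≥22).
S4: dominated by S1 (floor area 64≥20, lease 137≤548, highway distance 1≤6, dock doors 23≥17).
S5: dominated by S1 (floor area 64≥25, lease 137≤205, highway distance 1≤32, dock doors 23≥22).
S6: not dominated (best floor area).
S7: not dominated (best dock doors).
S8: not dominated.

S1, S6, S7, S8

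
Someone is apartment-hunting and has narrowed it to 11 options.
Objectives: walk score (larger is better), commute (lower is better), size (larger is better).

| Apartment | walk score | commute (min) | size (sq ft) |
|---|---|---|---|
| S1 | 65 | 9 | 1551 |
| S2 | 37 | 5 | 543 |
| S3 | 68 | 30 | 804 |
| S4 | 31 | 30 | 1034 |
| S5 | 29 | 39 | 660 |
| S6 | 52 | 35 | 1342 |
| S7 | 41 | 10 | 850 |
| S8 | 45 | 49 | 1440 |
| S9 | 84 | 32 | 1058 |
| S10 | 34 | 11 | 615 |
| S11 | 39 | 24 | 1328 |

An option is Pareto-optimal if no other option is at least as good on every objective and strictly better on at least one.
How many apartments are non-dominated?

4

S1: not dominated (best size).
S2: not dominated (best commute).
S3: not dominated.
S4: dominated by S1 (walk score 65≥31, commute 9≤30, size 1551≥1034).
S5: dominated by S1 (walk score 65≥29, commute 9≤39, size 1551≥660).
S6: dominated by S1 (walk score 65≥52, commute 9≤35, size 1551≥1342).
S7: dominated by S1 (walk score 65≥41, commute 9≤10, size 1551≥850).
S8: dominated by S1 (walk score 65≥45, commute 9≤49, size 1551≥1440).
S9: not dominated (best walk score).
S10: dominated by S1 (walk score 65≥34, commute 9≤11, size 1551≥615).
S11: dominated by S1 (walk score 65≥39, commute 9≤24, size 1551≥1328).
Pareto-optimal: S1, S2, S3, S9 → 4.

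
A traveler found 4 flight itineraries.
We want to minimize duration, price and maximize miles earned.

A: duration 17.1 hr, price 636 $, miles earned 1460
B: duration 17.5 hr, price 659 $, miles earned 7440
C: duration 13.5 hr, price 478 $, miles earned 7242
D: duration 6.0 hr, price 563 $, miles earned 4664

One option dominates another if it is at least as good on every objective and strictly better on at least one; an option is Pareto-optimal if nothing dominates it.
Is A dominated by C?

Yes

C vs A: duration 13.5≤17.1, price 478≤636, miles earned 7242≥1460 — C is at least as good on every objective with at least one strict improvement.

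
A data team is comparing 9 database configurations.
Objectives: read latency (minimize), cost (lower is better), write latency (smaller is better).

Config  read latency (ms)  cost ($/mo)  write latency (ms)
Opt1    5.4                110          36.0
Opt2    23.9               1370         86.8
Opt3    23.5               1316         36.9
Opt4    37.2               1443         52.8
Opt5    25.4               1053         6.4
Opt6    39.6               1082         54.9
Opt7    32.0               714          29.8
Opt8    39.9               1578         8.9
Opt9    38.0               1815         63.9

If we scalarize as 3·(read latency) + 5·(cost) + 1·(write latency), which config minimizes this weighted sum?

Opt1: 3·5.4 + 5·110 + 1·36.0 = 602.2
Opt2: 3·23.9 + 5·1370 + 1·86.8 = 7008.5
Opt3: 3·23.5 + 5·1316 + 1·36.9 = 6687.4
Opt4: 3·37.2 + 5·1443 + 1·52.8 = 7379.4
Opt5: 3·25.4 + 5·1053 + 1·6.4 = 5347.6
Opt6: 3·39.6 + 5·1082 + 1·54.9 = 5583.7
Opt7: 3·32.0 + 5·714 + 1·29.8 = 3695.8
Opt8: 3·39.9 + 5·1578 + 1·8.9 = 8018.6
Opt9: 3·38.0 + 5·1815 + 1·63.9 = 9252.9
Lowest: Opt1 at 602.2.

Opt1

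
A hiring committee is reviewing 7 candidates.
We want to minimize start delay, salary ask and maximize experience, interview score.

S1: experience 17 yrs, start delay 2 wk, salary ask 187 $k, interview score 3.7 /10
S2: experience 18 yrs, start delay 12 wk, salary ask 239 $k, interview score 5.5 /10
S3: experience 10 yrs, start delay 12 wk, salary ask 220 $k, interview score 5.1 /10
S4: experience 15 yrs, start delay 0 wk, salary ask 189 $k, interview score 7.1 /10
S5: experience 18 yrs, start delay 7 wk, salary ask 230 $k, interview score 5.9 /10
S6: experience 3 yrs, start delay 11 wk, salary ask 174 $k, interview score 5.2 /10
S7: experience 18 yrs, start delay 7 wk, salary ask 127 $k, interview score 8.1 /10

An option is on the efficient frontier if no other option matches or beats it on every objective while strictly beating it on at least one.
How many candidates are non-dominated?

3

S1: not dominated.
S2: dominated by S5 (experience 18≥18, start delay 7≤12, salary ask 230≤239, interview score 5.9≥5.5).
S3: dominated by S4 (experience 15≥10, start delay 0≤12, salary ask 189≤220, interview score 7.1≥5.1).
S4: not dominated (best start delay).
S5: dominated by S7 (experience 18≥18, start delay 7≤7, salary ask 127≤230, interview score 8.1≥5.9).
S6: dominated by S7 (experience 18≥3, start delay 7≤11, salary ask 127≤174, interview score 8.1≥5.2).
S7: not dominated (best salary ask).
Pareto-optimal: S1, S4, S7 → 3.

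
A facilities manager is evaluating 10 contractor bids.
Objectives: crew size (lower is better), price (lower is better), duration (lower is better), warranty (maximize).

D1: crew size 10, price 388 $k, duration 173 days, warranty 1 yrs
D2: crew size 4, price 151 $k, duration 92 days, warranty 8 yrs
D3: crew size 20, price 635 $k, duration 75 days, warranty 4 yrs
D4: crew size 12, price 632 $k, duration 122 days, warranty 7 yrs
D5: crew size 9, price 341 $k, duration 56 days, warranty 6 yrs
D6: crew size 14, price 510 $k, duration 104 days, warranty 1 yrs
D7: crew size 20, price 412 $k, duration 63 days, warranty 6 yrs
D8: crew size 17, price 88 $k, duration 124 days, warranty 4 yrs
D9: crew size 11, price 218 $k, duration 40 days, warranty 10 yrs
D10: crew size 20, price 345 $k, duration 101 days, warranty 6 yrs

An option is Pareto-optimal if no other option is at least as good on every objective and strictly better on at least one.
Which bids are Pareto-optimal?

D2, D5, D8, D9

D1: dominated by D2 (crew size 4≤10, price 151≤388, duration 92≤173, warranty 8≥1).
D2: not dominated (best crew size).
D3: dominated by D5 (crew size 9≤20, price 341≤635, duration 56≤75, warranty 6≥4).
D4: dominated by D2 (crew size 4≤12, price 151≤632, duration 92≤122, warranty 8≥7).
D5: not dominated.
D6: dominated by D2 (crew size 4≤14, price 151≤510, duration 92≤104, warranty 8≥1).
D7: dominated by D5 (crew size 9≤20, price 341≤412, duration 56≤63, warranty 6≥6).
D8: not dominated (best price).
D9: not dominated (best duration).
D10: dominated by D2 (crew size 4≤20, price 151≤345, duration 92≤101, warranty 8≥6).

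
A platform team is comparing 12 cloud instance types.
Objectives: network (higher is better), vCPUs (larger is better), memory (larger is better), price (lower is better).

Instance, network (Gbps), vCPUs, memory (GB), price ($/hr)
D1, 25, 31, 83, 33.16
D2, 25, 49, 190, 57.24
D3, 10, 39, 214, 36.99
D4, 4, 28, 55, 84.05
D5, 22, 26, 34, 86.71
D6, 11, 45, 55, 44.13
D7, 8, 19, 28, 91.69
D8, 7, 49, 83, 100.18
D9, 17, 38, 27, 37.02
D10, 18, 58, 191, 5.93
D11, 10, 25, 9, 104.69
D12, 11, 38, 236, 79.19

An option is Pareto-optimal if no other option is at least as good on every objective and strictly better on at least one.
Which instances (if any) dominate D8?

D2: network 25≥7, vCPUs 49≥49, memory 190≥83, price 57.24≤100.18 — dominates D8.
D10: network 18≥7, vCPUs 58≥49, memory 191≥83, price 5.93≤100.18 — dominates D8.
Others (D1, D3, D4, D5, D6, D7, D9, D11, D12) are each worse than D8 on at least one objective.

D2, D10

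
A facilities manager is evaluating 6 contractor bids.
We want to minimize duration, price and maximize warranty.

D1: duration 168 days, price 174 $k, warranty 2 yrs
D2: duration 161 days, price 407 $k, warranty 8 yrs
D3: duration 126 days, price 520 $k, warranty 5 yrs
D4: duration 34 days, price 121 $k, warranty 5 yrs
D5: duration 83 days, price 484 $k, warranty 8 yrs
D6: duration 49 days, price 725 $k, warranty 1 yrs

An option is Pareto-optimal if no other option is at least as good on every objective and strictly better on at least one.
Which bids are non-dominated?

D1: dominated by D4 (duration 34≤168, price 121≤174, warranty 5≥2).
D2: not dominated.
D3: dominated by D4 (duration 34≤126, price 121≤520, warranty 5≥5).
D4: not dominated (best duration).
D5: not dominated.
D6: dominated by D4 (duration 34≤49, price 121≤725, warranty 5≥1).

D2, D4, D5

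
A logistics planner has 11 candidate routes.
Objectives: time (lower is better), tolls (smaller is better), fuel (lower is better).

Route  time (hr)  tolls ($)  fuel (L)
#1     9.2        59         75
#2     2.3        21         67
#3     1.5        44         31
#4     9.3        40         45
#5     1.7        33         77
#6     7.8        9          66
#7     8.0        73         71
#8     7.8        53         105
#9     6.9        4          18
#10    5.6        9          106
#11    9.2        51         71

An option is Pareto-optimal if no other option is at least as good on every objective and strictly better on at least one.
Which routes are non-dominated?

#1: dominated by #2 (time 2.3≤9.2, tolls 21≤59, fuel 67≤75).
#2: not dominated.
#3: not dominated (best time).
#4: dominated by #9 (time 6.9≤9.3, tolls 4≤40, fuel 18≤45).
#5: not dominated.
#6: dominated by #9 (time 6.9≤7.8, tolls 4≤9, fuel 18≤66).
#7: dominated by #2 (time 2.3≤8.0, tolls 21≤73, fuel 67≤71).
#8: dominated by #2 (time 2.3≤7.8, tolls 21≤53, fuel 67≤105).
#9: not dominated (best tolls).
#10: not dominated.
#11: dominated by #2 (time 2.3≤9.2, tolls 21≤51, fuel 67≤71).

#2, #3, #5, #9, #10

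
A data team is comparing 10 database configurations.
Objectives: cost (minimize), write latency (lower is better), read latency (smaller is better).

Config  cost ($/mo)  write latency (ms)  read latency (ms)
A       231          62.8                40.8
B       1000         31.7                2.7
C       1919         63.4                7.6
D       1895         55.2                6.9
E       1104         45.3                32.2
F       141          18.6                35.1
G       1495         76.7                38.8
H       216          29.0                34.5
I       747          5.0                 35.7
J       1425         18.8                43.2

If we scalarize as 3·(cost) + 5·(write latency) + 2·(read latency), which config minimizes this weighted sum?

A: 3·231 + 5·62.8 + 2·40.8 = 1088.6
B: 3·1000 + 5·31.7 + 2·2.7 = 3163.9
C: 3·1919 + 5·63.4 + 2·7.6 = 6089.2
D: 3·1895 + 5·55.2 + 2·6.9 = 5974.8
E: 3·1104 + 5·45.3 + 2·32.2 = 3602.9
F: 3·141 + 5·18.6 + 2·35.1 = 586.2
G: 3·1495 + 5·76.7 + 2·38.8 = 4946.1
H: 3·216 + 5·29.0 + 2·34.5 = 862.0
I: 3·747 + 5·5.0 + 2·35.7 = 2337.4
J: 3·1425 + 5·18.8 + 2·43.2 = 4455.4
Lowest: F at 586.2.

F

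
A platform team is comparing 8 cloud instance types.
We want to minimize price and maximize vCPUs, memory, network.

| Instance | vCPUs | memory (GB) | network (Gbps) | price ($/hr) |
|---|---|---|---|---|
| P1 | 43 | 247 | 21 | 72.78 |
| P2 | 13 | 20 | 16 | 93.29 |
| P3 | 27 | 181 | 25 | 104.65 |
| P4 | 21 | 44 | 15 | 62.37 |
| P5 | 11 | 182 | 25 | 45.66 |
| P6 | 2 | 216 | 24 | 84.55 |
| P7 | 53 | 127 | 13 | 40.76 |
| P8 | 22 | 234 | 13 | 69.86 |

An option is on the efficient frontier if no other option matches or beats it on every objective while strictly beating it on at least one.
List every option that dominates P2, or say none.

P1

P1: vCPUs 43≥13, memory 247≥20, network 21≥16, price 72.78≤93.29 — dominates P2.
Others (P3, P4, P5, P6, P7, P8) are each worse than P2 on at least one objective.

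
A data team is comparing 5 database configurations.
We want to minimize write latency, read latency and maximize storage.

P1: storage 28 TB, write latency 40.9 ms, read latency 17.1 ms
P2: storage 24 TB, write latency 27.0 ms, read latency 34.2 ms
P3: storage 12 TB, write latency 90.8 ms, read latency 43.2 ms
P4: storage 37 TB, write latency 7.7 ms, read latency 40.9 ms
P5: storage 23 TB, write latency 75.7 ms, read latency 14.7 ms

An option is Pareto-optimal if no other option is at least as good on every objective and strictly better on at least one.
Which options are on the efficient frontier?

P1, P2, P4, P5

P1: not dominated.
P2: not dominated.
P3: dominated by P1 (storage 28≥12, write latency 40.9≤90.8, read latency 17.1≤43.2).
P4: not dominated (best storage).
P5: not dominated (best read latency).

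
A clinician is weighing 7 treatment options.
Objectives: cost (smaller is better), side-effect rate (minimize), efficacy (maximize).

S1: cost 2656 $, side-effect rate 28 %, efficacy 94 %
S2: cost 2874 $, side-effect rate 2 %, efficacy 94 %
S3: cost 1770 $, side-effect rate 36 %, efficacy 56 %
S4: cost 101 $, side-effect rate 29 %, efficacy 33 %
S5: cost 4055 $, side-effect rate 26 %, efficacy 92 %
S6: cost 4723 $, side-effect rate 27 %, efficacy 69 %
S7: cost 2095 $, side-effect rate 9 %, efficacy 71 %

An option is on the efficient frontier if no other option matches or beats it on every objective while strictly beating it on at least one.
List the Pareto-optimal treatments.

S1: not dominated.
S2: not dominated (best side-effect rate).
S3: not dominated.
S4: not dominated (best cost).
S5: dominated by S2 (cost 2874≤4055, side-effect rate 2≤26, efficacy 94≥92).
S6: dominated by S2 (cost 2874≤4723, side-effect rate 2≤27, efficacy 94≥69).
S7: not dominated.

S1, S2, S3, S4, S7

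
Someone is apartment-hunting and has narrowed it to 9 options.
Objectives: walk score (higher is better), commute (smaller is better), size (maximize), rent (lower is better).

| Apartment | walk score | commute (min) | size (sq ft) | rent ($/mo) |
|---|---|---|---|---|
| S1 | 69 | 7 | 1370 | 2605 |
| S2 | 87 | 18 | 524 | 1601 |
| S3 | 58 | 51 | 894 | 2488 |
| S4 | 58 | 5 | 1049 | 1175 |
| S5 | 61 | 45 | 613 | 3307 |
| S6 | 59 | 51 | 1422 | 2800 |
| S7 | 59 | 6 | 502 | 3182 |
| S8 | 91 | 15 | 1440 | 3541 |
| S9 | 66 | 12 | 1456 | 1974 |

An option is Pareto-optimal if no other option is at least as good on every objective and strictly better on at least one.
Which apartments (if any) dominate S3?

S4: walk score 58≥58, commute 5≤51, size 1049≥894, rent 1175≤2488 — dominates S3.
S9: walk score 66≥58, commute 12≤51, size 1456≥894, rent 1974≤2488 — dominates S3.
Others (S1, S2, S5, S6, S7, S8) are each worse than S3 on at least one objective.

S4, S9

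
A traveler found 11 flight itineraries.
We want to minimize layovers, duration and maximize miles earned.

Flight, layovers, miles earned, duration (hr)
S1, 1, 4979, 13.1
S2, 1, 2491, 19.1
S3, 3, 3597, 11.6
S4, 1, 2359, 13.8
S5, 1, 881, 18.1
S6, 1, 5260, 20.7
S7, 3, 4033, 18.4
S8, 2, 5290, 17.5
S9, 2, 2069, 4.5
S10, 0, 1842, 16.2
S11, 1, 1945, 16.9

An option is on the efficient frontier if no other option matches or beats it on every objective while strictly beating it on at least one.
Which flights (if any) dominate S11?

S1: layovers 1≤1, miles earned 4979≥1945, duration 13.1≤16.9 — dominates S11.
S4: layovers 1≤1, miles earned 2359≥1945, duration 13.8≤16.9 — dominates S11.
Others (S2, S3, S5, S6, S7, S8, S9, S10) are each worse than S11 on at least one objective.

S1, S4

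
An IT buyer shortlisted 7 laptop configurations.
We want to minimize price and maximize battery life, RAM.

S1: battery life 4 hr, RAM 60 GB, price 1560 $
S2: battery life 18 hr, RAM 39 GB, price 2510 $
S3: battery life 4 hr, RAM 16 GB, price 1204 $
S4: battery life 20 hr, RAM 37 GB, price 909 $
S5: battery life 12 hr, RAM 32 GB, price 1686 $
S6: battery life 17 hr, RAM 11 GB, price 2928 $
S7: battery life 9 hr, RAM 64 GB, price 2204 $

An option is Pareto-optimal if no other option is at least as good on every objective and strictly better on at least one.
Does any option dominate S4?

No

S1: worse on battery life (4 vs 20).
S2: worse on battery life (18 vs 20).
S3: worse on battery life (4 vs 20).
S5: worse on battery life (12 vs 20).
S6: worse on battery life (17 vs 20).
S7: worse on battery life (9 vs 20).
No option is at least as good as S4 on every objective and strictly better on one.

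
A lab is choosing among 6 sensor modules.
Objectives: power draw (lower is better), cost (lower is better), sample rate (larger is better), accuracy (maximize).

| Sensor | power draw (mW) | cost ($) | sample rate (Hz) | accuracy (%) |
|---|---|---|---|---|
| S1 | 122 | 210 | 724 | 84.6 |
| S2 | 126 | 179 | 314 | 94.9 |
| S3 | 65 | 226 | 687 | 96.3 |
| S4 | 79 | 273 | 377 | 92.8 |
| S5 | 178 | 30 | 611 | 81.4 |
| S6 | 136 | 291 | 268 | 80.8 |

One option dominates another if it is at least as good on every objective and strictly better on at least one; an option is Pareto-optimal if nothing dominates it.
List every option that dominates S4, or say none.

S3

S3: power draw 65≤79, cost 226≤273, sample rate 687≥377, accuracy 96.3≥92.8 — dominates S4.
Others (S1, S2, S5, S6) are each worse than S4 on at least one objective.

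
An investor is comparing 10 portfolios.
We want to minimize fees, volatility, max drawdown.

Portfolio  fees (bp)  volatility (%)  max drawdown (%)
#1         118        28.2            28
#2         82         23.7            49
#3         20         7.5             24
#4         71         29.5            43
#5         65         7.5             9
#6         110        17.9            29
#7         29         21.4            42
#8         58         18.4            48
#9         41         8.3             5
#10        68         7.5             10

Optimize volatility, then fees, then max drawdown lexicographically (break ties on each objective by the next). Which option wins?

#3

First minimize volatility: best is 7.5, kept {#3, #5, #10}.
Then minimize fees: best is 20, kept {#3}.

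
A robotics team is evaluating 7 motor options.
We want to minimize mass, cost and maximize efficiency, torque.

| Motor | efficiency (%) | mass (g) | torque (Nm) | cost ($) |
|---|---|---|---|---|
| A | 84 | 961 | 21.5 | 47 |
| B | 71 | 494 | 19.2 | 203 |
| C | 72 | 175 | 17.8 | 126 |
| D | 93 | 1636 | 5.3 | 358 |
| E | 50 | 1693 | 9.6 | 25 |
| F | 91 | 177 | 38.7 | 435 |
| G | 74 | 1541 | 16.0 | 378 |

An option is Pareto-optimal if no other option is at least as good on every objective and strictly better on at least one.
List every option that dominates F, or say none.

none

A: worse on efficiency (84 vs 91).
B: worse on efficiency (71 vs 91).
C: worse on efficiency (72 vs 91).
D: worse on mass (1636 vs 177).
E: worse on efficiency (50 vs 91).
G: worse on efficiency (74 vs 91).
No option dominates F.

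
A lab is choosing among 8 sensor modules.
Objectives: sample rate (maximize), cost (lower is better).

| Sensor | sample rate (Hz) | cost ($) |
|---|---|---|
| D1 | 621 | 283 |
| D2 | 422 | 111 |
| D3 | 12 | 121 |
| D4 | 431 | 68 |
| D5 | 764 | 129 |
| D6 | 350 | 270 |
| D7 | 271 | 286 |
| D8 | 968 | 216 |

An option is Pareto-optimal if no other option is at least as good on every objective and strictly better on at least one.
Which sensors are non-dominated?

D1: dominated by D5 (sample rate 764≥621, cost 129≤283).
D2: dominated by D4 (sample rate 431≥422, cost 68≤111).
D3: dominated by D2 (sample rate 422≥12, cost 111≤121).
D4: not dominated (best cost).
D5: not dominated.
D6: dominated by D2 (sample rate 422≥350, cost 111≤270).
D7: dominated by D1 (sample rate 621≥271, cost 283≤286).
D8: not dominated (best sample rate).

D4, D5, D8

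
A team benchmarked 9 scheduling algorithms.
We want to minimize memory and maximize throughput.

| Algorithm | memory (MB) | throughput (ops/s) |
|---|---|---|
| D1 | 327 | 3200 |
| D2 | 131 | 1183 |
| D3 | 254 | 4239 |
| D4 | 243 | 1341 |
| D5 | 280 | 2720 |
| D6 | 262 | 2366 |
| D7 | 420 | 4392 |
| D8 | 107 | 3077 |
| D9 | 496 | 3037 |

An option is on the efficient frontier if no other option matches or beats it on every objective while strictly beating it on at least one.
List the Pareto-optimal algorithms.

D3, D7, D8

D1: dominated by D3 (memory 254≤327, throughput 4239≥3200).
D2: dominated by D8 (memory 107≤131, throughput 3077≥1183).
D3: not dominated.
D4: dominated by D8 (memory 107≤243, throughput 3077≥1341).
D5: dominated by D3 (memory 254≤280, throughput 4239≥2720).
D6: dominated by D3 (memory 254≤262, throughput 4239≥2366).
D7: not dominated (best throughput).
D8: not dominated (best memory).
D9: dominated by D1 (memory 327≤496, throughput 3200≥3037).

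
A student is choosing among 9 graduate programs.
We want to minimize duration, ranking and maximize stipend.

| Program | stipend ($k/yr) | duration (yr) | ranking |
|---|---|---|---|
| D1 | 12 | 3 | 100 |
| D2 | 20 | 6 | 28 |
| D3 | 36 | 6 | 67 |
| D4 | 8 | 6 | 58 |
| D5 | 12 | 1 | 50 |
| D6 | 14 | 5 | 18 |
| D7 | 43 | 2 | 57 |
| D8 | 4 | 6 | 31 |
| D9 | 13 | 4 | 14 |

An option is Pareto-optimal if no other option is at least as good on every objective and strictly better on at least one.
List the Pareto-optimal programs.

D1: dominated by D5 (stipend 12≥12, duration 1≤3, ranking 50≤100).
D2: not dominated.
D3: dominated by D7 (stipend 43≥36, duration 2≤6, ranking 57≤67).
D4: dominated by D2 (stipend 20≥8, duration 6≤6, ranking 28≤58).
D5: not dominated (best duration).
D6: not dominated.
D7: not dominated (best stipend).
D8: dominated by D2 (stipend 20≥4, duration 6≤6, ranking 28≤31).
D9: not dominated (best ranking).

D2, D5, D6, D7, D9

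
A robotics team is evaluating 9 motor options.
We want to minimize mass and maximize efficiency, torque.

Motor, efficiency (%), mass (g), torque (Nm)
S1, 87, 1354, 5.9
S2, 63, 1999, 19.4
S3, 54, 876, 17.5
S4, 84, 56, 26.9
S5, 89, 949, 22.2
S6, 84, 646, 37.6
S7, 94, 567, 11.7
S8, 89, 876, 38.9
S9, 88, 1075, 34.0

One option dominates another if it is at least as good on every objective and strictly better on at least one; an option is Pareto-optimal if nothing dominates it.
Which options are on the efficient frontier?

S4, S6, S7, S8

S1: dominated by S5 (efficiency 89≥87, mass 949≤1354, torque 22.2≥5.9).
S2: dominated by S4 (efficiency 84≥63, mass 56≤1999, torque 26.9≥19.4).
S3: dominated by S4 (efficiency 84≥54, mass 56≤876, torque 26.9≥17.5).
S4: not dominated (best mass).
S5: dominated by S8 (efficiency 89≥89, mass 876≤949, torque 38.9≥22.2).
S6: not dominated.
S7: not dominated (best efficiency).
S8: not dominated (best torque).
S9: dominated by S8 (efficiency 89≥88, mass 876≤1075, torque 38.9≥34.0).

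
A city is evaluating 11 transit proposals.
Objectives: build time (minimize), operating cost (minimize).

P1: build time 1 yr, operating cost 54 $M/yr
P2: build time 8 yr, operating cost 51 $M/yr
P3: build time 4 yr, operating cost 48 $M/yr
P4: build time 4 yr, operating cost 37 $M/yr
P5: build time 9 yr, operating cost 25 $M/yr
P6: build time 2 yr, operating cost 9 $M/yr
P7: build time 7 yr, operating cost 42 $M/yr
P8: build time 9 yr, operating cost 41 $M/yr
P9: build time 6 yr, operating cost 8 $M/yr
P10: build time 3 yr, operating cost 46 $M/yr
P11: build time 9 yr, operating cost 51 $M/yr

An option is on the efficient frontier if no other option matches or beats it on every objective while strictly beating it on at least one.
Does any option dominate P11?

P2 vs P11: build time 8≤9, operating cost 51≤51 — P2 is at least as good on every objective and strictly better on at least one, so P2 dominates P11.

Yes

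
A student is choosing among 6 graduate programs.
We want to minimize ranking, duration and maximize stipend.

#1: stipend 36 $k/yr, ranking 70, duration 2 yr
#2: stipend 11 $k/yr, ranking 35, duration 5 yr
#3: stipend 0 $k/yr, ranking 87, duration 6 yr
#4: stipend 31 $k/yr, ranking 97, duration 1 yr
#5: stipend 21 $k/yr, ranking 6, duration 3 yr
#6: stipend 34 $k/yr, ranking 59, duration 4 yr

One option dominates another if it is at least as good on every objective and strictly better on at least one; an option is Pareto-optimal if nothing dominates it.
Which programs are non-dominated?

#1: not dominated (best stipend).
#2: dominated by #5 (stipend 21≥11, ranking 6≤35, duration 3≤5).
#3: dominated by #1 (stipend 36≥0, ranking 70≤87, duration 2≤6).
#4: not dominated (best duration).
#5: not dominated (best ranking).
#6: not dominated.

#1, #4, #5, #6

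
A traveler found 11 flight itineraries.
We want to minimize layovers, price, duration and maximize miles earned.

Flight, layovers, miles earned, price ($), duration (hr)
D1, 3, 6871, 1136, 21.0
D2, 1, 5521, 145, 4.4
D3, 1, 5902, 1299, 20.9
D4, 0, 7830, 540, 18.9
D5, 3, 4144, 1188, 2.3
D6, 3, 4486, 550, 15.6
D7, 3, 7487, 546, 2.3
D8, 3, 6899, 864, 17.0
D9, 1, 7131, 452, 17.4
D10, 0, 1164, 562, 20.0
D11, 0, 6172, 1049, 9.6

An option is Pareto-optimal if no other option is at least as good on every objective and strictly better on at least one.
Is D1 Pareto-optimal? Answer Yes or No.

No

D4 vs D1: layovers 0≤3, miles earned 7830≥6871, price 540≤1136, duration 18.9≤21.0 — D4 is at least as good on every objective and strictly better on at least one, so D4 dominates D1.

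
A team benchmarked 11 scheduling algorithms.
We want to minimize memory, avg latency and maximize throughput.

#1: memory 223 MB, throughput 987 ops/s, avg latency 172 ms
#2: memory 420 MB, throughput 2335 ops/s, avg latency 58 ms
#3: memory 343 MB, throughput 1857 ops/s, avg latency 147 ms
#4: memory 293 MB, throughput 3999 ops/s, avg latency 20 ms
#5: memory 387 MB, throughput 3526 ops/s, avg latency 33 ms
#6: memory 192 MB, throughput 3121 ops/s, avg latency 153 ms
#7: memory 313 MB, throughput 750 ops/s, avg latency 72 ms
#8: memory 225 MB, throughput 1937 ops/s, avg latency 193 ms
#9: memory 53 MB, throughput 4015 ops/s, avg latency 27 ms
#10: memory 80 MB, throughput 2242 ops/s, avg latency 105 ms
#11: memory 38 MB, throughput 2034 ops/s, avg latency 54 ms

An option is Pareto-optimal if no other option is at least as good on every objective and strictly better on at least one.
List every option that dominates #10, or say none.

#9: memory 53≤80, throughput 4015≥2242, avg latency 27≤105 — dominates #10.
Others (#1, #2, #3, #4, #5, #6, #7, #8, #11) are each worse than #10 on at least one objective.

#9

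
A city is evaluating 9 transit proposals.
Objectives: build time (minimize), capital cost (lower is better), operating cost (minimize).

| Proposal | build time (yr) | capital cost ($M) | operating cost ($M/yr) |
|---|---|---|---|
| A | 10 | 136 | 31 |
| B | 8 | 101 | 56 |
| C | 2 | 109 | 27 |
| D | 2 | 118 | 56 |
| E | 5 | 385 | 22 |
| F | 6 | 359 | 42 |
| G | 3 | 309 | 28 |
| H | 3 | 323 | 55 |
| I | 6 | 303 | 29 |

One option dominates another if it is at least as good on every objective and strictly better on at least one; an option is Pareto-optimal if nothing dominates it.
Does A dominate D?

A vs D: A is worse on build time (10 vs 2), so it does not dominate D.

No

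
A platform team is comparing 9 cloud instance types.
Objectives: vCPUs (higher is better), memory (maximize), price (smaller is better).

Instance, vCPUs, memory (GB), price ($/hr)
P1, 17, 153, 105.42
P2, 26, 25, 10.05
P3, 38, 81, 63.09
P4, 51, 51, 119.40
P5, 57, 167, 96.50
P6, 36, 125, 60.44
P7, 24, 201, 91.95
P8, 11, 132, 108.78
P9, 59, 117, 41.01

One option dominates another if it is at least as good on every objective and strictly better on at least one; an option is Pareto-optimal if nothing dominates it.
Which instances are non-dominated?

P1: dominated by P5 (vCPUs 57≥17, memory 167≥153, price 96.50≤105.42).
P2: not dominated (best price).
P3: dominated by P9 (vCPUs 59≥38, memory 117≥81, price 41.01≤63.09).
P4: dominated by P5 (vCPUs 57≥51, memory 167≥51, price 96.50≤119.40).
P5: not dominated.
P6: not dominated.
P7: not dominated (best memory).
P8: dominated by P1 (vCPUs 17≥11, memory 153≥132, price 105.42≤108.78).
P9: not dominated (best vCPUs).

P2, P5, P6, P7, P9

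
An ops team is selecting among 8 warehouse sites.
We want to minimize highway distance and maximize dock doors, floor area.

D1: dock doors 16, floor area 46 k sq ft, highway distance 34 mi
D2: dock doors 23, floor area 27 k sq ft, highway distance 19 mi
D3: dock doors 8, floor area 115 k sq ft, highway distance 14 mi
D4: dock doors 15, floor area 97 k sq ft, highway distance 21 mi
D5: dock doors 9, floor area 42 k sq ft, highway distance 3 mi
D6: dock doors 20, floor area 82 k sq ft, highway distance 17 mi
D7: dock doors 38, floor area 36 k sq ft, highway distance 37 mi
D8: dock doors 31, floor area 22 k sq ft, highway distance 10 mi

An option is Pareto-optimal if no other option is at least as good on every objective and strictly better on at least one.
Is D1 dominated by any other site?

Yes

D6 vs D1: dock doors 20≥16, floor area 82≥46, highway distance 17≤34 — D6 is at least as good on every objective and strictly better on at least one, so D6 dominates D1.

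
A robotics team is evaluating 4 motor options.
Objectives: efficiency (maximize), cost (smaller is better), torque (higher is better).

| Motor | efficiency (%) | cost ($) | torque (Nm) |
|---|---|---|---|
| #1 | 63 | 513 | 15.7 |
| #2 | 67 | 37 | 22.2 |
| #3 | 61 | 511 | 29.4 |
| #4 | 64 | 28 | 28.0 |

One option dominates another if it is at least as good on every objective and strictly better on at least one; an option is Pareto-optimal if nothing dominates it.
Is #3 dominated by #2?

#2 vs #3: #2 is worse on torque (22.2 vs 29.4), so it does not dominate #3.

No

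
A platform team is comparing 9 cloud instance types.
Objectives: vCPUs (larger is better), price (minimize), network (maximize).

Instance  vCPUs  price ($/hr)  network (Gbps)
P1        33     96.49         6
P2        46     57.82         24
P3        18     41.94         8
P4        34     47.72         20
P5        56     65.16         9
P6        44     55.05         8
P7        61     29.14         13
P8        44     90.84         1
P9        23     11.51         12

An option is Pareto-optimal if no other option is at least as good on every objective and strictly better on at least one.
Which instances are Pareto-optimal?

P2, P4, P7, P9

P1: dominated by P2 (vCPUs 46≥33, price 57.82≤96.49, network 24≥6).
P2: not dominated (best network).
P3: dominated by P7 (vCPUs 61≥18, price 29.14≤41.94, network 13≥8).
P4: not dominated.
P5: dominated by P7 (vCPUs 61≥56, price 29.14≤65.16, network 13≥9).
P6: dominated by P7 (vCPUs 61≥44, price 29.14≤55.05, network 13≥8).
P7: not dominated (best vCPUs).
P8: dominated by P2 (vCPUs 46≥44, price 57.82≤90.84, network 24≥1).
P9: not dominated (best price).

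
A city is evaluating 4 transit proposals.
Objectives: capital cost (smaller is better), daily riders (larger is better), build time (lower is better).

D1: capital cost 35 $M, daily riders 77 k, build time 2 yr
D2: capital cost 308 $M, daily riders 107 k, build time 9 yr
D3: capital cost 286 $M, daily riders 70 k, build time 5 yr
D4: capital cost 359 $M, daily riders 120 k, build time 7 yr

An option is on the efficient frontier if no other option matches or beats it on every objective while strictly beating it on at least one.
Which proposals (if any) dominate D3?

D1

D1: capital cost 35≤286, daily riders 77≥70, build time 2≤5 — dominates D3.
Others (D2, D4) are each worse than D3 on at least one objective.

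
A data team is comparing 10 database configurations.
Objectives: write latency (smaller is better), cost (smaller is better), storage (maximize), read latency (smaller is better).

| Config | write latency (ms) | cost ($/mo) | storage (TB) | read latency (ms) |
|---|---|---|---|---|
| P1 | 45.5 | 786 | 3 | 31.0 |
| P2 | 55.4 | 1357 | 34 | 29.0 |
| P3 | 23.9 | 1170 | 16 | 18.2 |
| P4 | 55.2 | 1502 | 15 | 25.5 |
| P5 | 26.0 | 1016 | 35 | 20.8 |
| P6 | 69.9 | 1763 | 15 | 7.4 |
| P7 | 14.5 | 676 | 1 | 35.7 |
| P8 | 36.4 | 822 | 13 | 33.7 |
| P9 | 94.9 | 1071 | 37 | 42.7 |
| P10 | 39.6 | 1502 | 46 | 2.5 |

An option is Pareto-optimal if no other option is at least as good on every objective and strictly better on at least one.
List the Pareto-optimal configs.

P1: not dominated.
P2: dominated by P5 (write latency 26.0≤55.4, cost 1016≤1357, storage 35≥34, read latency 20.8≤29.0).
P3: not dominated.
P4: dominated by P3 (write latency 23.9≤55.2, cost 1170≤1502, storage 16≥15, read latency 18.2≤25.5).
P5: not dominated.
P6: dominated by P10 (write latency 39.6≤69.9, cost 1502≤1763, storage 46≥15, read latency 2.5≤7.4).
P7: not dominated (best write latency).
P8: not dominated.
P9: not dominated.
P10: not dominated (best storage).

P1, P3, P5, P7, P8, P9, P10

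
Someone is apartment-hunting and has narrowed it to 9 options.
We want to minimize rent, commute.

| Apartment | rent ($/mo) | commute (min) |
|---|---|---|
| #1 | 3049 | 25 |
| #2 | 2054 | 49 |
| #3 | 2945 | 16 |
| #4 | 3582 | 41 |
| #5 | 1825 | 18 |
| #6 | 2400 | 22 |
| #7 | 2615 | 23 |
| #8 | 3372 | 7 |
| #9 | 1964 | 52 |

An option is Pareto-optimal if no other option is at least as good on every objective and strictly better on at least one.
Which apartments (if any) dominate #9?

#5

#5: rent 1825≤1964, commute 18≤52 — dominates #9.
Others (#1, #2, #3, #4, #6, #7, #8) are each worse than #9 on at least one objective.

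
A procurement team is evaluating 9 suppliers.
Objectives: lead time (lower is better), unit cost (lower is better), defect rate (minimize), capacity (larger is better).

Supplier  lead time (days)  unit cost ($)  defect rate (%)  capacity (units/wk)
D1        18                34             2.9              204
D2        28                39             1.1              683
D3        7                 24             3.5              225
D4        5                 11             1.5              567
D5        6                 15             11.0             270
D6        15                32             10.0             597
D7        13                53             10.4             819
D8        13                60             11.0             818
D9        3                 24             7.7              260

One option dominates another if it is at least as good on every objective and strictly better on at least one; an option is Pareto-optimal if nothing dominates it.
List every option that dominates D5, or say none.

D4: lead time 5≤6, unit cost 11≤15, defect rate 1.5≤11.0, capacity 567≥270 — dominates D5.
Others (D1, D2, D3, D6, D7, D8, D9) are each worse than D5 on at least one objective.

D4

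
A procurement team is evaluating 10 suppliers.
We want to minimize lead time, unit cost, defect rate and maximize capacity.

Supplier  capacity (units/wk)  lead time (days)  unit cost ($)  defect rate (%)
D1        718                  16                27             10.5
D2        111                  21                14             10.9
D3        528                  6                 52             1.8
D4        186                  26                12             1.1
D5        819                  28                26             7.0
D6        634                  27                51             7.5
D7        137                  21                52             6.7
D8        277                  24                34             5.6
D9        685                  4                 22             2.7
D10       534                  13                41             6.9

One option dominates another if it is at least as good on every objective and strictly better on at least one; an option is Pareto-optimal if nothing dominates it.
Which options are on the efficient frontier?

D1, D2, D3, D4, D5, D9

D1: not dominated.
D2: not dominated.
D3: not dominated.
D4: not dominated (best unit cost).
D5: not dominated (best capacity).
D6: dominated by D9 (capacity 685≥634, lead time 4≤27, unit cost 22≤51, defect rate 2.7≤7.5).
D7: dominated by D3 (capacity 528≥137, lead time 6≤21, unit cost 52≤52, defect rate 1.8≤6.7).
D8: dominated by D9 (capacity 685≥277, lead time 4≤24, unit cost 22≤34, defect rate 2.7≤5.6).
D9: not dominated (best lead time).
D10: dominated by D9 (capacity 685≥534, lead time 4≤13, unit cost 22≤41, defect rate 2.7≤6.9).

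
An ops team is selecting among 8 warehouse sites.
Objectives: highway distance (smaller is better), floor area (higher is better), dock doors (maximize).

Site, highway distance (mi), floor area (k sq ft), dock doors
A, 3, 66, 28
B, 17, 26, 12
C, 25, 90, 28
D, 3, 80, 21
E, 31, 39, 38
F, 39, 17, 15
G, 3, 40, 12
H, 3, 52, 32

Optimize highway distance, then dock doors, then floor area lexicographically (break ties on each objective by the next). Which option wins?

H

First minimize highway distance: best is 3, kept {A, D, G, H}.
Then maximize dock doors: best is 32, kept {H}.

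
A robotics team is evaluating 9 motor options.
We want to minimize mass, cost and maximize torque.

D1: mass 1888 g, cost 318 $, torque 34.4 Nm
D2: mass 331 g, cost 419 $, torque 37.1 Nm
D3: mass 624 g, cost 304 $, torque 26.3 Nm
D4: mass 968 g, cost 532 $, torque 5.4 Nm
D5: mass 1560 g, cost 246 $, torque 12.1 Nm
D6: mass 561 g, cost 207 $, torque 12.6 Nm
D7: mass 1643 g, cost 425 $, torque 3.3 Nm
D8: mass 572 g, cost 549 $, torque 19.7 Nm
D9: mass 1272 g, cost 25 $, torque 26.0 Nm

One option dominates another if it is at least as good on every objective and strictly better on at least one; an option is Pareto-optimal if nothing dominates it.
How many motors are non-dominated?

D1: not dominated.
D2: not dominated (best mass).
D3: not dominated.
D4: dominated by D2 (mass 331≤968, cost 419≤532, torque 37.1≥5.4).
D5: dominated by D6 (mass 561≤1560, cost 207≤246, torque 12.6≥12.1).
D6: not dominated.
D7: dominated by D2 (mass 331≤1643, cost 419≤425, torque 37.1≥3.3).
D8: dominated by D2 (mass 331≤572, cost 419≤549, torque 37.1≥19.7).
D9: not dominated (best cost).
Pareto-optimal: D1, D2, D3, D6, D9 → 5.

5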